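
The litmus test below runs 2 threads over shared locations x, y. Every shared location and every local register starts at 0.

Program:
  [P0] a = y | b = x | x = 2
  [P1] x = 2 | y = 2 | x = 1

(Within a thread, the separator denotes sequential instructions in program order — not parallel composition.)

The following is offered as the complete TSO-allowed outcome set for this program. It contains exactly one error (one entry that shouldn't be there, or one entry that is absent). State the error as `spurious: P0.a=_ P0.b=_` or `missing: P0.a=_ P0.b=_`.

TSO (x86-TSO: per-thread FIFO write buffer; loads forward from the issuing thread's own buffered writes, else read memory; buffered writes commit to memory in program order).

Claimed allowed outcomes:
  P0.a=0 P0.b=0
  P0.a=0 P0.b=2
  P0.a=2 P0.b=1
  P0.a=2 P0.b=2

outcome vector order: (P0.a,P0.b)
TSO (5): (0,0), (0,1), (0,2), (2,1), (2,2)
TSO∖claimed = {(0,1)}

missing: P0.a=0 P0.b=1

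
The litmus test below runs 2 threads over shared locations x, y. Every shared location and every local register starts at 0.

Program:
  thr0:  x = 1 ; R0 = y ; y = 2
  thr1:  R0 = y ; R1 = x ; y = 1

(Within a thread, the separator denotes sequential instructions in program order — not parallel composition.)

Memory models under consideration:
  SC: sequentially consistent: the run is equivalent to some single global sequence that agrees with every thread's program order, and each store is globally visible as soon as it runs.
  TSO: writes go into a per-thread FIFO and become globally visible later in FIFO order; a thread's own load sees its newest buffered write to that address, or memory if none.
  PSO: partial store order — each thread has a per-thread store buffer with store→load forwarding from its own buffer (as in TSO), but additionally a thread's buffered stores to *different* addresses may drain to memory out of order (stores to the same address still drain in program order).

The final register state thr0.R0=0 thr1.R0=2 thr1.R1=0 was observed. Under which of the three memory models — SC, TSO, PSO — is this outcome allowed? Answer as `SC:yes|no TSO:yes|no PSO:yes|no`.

outcome vector order: (thr0.R0,thr1.R0,thr1.R1)
[SC] allowed = {000 001 021 100 101}
[TSO] allowed = {000 001 021 100 101}
[PSO] allowed = {000 001 020 021 100 101}
target 020 ∈ {PSO}

SC:no TSO:no PSO:yes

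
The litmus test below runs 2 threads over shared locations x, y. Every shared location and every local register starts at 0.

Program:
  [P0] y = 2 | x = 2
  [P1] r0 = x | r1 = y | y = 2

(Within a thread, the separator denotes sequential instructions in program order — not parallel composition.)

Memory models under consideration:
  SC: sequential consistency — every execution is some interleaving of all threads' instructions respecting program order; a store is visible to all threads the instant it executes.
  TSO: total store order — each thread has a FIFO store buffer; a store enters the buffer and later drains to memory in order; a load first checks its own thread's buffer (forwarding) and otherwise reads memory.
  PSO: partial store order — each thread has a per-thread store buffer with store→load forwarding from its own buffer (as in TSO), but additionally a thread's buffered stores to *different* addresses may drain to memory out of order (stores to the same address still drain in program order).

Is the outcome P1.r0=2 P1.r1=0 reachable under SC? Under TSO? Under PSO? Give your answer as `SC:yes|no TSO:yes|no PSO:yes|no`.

SC:no TSO:no PSO:yes

outcome vector order: (P1.r0,P1.r1)
SC (3): <0 0>, <0 2>, <2 2>
TSO (3): <0 0>, <0 2>, <2 2>
PSO (4): <0 0>, <0 2>, <2 0>, <2 2>
target <2 0> ∈ {PSO}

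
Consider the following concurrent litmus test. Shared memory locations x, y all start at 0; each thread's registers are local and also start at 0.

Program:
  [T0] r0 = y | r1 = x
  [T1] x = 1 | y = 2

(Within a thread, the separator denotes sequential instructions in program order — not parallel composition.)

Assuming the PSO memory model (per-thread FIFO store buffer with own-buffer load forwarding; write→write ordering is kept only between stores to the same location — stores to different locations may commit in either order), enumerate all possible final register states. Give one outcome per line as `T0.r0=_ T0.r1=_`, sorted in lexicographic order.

outcome vector order: (T0.r0,T0.r1)
|PSO outcomes| = 4

T0.r0=0 T0.r1=0
T0.r0=0 T0.r1=1
T0.r0=2 T0.r1=0
T0.r0=2 T0.r1=1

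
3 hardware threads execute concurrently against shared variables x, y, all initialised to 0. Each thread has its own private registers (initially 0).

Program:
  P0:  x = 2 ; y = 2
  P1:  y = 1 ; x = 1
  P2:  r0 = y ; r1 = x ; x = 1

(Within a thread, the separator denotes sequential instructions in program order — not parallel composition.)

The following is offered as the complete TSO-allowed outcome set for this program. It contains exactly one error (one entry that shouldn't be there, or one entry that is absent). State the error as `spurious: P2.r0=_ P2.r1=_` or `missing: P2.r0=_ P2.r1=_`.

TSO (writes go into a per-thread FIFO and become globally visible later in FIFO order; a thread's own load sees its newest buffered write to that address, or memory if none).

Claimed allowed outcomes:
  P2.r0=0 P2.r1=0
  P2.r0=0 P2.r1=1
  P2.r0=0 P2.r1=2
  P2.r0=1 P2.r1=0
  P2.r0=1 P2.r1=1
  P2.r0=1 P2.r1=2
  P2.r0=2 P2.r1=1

outcome vector order: (P2.r0,P2.r1)
TSO (8): (0,0), (0,1), (0,2), (1,0), (1,1), (1,2), (2,1), (2,2)
TSO∖claimed = {(2,2)}

missing: P2.r0=2 P2.r1=2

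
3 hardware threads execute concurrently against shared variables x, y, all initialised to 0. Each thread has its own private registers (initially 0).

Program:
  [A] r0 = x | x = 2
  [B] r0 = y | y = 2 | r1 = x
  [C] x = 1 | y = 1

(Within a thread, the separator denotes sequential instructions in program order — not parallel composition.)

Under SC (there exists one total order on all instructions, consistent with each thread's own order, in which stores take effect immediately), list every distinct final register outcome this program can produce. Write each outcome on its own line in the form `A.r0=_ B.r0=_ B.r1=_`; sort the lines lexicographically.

A.r0=0 B.r0=0 B.r1=0
A.r0=0 B.r0=0 B.r1=1
A.r0=0 B.r0=0 B.r1=2
A.r0=0 B.r0=1 B.r1=1
A.r0=0 B.r0=1 B.r1=2
A.r0=1 B.r0=0 B.r1=0
A.r0=1 B.r0=0 B.r1=1
A.r0=1 B.r0=0 B.r1=2
A.r0=1 B.r0=1 B.r1=1
A.r0=1 B.r0=1 B.r1=2

outcome vector order: (A.r0,B.r0,B.r1)
|SC outcomes| = 10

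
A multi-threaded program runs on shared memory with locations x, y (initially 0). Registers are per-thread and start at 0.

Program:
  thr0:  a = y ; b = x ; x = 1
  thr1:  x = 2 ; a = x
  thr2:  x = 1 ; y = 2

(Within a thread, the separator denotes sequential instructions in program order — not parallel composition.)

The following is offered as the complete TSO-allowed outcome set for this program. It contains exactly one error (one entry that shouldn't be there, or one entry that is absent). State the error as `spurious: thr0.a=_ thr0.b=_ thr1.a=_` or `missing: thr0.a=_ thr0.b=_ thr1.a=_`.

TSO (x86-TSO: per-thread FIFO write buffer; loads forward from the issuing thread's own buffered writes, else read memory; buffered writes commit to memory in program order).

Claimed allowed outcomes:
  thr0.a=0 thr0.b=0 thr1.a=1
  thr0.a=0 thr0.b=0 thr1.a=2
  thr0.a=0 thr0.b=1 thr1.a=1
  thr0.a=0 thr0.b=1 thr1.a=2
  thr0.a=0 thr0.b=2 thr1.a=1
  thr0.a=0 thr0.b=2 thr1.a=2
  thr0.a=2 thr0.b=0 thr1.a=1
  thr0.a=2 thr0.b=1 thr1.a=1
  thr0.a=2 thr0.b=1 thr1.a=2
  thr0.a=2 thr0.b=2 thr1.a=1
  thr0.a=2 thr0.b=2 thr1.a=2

spurious: thr0.a=2 thr0.b=0 thr1.a=1

outcome vector order: (thr0.a,thr0.b,thr1.a)
under TSO → (0,0,1); (0,0,2); (0,1,1); (0,1,2); (0,2,1); (0,2,2); (2,1,1); (2,1,2); (2,2,1); (2,2,2)
claimed∖TSO = {(2,0,1)}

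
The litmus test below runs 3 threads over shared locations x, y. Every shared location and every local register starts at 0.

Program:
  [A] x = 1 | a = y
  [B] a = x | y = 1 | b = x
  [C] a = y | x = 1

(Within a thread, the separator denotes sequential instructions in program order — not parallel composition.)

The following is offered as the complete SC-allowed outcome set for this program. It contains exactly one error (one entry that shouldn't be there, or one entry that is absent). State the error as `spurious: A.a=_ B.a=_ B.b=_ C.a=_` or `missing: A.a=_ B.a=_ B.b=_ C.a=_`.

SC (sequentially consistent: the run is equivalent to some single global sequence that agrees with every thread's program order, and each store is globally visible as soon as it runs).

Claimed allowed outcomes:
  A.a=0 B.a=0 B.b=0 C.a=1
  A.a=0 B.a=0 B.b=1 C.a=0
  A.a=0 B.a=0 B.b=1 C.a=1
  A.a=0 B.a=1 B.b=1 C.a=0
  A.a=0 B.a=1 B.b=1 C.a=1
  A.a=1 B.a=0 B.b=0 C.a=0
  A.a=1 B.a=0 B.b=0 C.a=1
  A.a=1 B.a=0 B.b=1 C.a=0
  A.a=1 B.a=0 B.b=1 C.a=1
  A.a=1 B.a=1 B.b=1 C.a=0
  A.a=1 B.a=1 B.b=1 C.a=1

outcome vector order: (A.a,B.a,B.b,C.a)
SC (10): (0,0,1,0); (0,0,1,1); (0,1,1,0); (0,1,1,1); (1,0,0,0); (1,0,0,1); (1,0,1,0); (1,0,1,1); (1,1,1,0); (1,1,1,1)
claimed∖SC = {(0,0,0,1)}

spurious: A.a=0 B.a=0 B.b=0 C.a=1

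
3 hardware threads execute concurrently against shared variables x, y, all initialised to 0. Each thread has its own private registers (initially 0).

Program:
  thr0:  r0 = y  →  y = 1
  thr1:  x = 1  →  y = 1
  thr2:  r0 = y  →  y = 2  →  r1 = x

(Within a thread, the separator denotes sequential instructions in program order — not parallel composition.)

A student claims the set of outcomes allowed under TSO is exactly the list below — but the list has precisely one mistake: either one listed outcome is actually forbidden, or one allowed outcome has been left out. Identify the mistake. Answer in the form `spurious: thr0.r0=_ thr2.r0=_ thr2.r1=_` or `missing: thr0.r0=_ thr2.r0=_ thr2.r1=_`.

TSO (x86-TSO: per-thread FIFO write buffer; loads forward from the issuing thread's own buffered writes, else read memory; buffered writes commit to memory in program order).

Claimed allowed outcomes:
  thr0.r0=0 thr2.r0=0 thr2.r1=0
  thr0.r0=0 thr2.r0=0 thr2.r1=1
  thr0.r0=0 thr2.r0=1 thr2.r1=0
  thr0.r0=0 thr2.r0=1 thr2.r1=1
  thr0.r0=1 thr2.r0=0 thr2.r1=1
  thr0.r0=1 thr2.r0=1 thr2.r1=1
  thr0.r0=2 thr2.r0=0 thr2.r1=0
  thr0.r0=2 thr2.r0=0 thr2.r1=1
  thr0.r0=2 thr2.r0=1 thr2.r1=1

outcome vector order: (thr0.r0,thr2.r0,thr2.r1)
TSO: 10 outcomes — {(0,0,0), (0,0,1), (0,1,0), (0,1,1), (1,0,0), (1,0,1), (1,1,1), (2,0,0), (2,0,1), (2,1,1)}
TSO∖claimed = {(1,0,0)}

missing: thr0.r0=1 thr2.r0=0 thr2.r1=0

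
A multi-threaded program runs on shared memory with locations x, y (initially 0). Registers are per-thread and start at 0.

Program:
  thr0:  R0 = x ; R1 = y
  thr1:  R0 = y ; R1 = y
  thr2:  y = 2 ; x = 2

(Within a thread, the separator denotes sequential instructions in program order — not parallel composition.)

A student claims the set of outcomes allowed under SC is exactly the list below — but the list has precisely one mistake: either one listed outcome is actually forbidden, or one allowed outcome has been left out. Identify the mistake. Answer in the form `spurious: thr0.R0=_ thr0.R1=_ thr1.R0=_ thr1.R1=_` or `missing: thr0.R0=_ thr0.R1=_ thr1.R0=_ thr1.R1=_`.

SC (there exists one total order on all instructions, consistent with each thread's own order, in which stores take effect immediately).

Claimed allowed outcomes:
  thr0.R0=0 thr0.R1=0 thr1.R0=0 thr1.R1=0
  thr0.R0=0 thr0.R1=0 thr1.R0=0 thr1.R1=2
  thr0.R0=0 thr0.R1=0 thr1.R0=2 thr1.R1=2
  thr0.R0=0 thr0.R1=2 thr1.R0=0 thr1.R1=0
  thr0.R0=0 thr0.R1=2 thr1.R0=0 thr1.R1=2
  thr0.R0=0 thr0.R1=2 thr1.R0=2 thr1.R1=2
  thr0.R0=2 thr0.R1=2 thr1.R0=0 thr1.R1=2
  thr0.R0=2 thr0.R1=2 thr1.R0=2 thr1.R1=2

missing: thr0.R0=2 thr0.R1=2 thr1.R0=0 thr1.R1=0

outcome vector order: (thr0.R0,thr0.R1,thr1.R0,thr1.R1)
SC (9): 0000 0002 0022 0200 0202 0222 2200 2202 2222
SC∖claimed = {2200}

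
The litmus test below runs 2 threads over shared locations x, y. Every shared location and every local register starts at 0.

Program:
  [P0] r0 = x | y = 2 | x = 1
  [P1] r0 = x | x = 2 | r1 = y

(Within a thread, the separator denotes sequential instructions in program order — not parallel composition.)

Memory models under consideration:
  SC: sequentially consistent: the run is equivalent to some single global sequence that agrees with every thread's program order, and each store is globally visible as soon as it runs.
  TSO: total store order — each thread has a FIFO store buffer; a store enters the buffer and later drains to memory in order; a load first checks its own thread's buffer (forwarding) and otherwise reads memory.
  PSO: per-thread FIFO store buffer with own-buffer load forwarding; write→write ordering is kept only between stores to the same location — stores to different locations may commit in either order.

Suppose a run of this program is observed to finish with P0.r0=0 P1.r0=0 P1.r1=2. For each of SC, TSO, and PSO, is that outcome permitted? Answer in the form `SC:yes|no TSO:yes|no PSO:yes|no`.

outcome vector order: (P0.r0,P1.r0,P1.r1)
SC: 5 outcomes — {(0,0,0); (0,0,2); (0,1,2); (2,0,0); (2,0,2)}
TSO: 5 outcomes — {(0,0,0); (0,0,2); (0,1,2); (2,0,0); (2,0,2)}
PSO: 6 outcomes — {(0,0,0); (0,0,2); (0,1,0); (0,1,2); (2,0,0); (2,0,2)}
target (0,0,2) ∈ {SC,TSO,PSO}

SC:yes TSO:yes PSO:yes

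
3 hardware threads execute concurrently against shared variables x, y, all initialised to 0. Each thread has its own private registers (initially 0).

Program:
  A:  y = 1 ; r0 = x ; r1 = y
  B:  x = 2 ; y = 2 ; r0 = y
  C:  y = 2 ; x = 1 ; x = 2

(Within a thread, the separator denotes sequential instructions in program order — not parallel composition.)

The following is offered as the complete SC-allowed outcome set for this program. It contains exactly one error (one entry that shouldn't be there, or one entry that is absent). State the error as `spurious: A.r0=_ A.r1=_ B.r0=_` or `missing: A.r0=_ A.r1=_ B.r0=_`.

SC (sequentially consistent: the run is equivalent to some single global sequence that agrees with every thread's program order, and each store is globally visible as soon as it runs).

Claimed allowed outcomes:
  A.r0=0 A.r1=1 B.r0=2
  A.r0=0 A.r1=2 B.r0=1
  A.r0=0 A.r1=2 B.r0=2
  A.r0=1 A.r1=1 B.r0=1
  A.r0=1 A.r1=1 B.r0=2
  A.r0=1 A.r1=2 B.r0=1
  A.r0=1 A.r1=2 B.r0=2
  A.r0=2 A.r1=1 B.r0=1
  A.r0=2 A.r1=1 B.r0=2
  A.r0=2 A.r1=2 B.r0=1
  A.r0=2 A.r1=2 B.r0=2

spurious: A.r0=0 A.r1=2 B.r0=1

outcome vector order: (A.r0,A.r1,B.r0)
SC: 10 outcomes — {(0,1,2), (0,2,2), (1,1,1), (1,1,2), (1,2,1), (1,2,2), (2,1,1), (2,1,2), (2,2,1), (2,2,2)}
claimed∖SC = {(0,2,1)}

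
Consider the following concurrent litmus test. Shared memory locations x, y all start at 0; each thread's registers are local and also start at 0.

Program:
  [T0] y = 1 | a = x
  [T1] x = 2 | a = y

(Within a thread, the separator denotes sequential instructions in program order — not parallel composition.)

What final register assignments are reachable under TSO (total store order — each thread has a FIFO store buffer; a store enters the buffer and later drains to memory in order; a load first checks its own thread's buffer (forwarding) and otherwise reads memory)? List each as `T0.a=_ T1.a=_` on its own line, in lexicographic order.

T0.a=0 T1.a=0
T0.a=0 T1.a=1
T0.a=2 T1.a=0
T0.a=2 T1.a=1

outcome vector order: (T0.a,T1.a)
|TSO outcomes| = 4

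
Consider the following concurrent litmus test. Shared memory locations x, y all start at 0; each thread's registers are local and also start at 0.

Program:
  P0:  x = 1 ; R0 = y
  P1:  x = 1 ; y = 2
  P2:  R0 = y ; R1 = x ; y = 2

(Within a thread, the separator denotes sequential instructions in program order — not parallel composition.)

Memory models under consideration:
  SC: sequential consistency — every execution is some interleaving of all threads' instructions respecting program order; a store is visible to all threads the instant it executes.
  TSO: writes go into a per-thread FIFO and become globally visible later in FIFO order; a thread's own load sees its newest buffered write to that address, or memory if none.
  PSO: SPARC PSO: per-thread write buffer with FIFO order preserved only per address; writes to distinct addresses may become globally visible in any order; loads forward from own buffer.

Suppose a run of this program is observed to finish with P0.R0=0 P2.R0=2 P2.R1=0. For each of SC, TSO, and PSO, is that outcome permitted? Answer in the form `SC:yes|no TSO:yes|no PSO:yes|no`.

SC:no TSO:no PSO:yes

outcome vector order: (P0.R0,P2.R0,P2.R1)
SC: 6 outcomes — {(0,0,0); (0,0,1); (0,2,1); (2,0,0); (2,0,1); (2,2,1)}
TSO: 6 outcomes — {(0,0,0); (0,0,1); (0,2,1); (2,0,0); (2,0,1); (2,2,1)}
PSO: 8 outcomes — {(0,0,0); (0,0,1); (0,2,0); (0,2,1); (2,0,0); (2,0,1); (2,2,0); (2,2,1)}
target (0,2,0) ∈ {PSO}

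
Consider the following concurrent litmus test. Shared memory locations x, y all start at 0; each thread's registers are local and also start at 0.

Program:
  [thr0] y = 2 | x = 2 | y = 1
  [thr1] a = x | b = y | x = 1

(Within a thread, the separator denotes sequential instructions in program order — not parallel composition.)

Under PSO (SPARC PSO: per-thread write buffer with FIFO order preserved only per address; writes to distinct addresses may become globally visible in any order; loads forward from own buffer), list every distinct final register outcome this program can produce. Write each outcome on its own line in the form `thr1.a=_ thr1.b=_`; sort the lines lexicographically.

thr1.a=0 thr1.b=0
thr1.a=0 thr1.b=1
thr1.a=0 thr1.b=2
thr1.a=2 thr1.b=0
thr1.a=2 thr1.b=1
thr1.a=2 thr1.b=2

outcome vector order: (thr1.a,thr1.b)
|PSO outcomes| = 6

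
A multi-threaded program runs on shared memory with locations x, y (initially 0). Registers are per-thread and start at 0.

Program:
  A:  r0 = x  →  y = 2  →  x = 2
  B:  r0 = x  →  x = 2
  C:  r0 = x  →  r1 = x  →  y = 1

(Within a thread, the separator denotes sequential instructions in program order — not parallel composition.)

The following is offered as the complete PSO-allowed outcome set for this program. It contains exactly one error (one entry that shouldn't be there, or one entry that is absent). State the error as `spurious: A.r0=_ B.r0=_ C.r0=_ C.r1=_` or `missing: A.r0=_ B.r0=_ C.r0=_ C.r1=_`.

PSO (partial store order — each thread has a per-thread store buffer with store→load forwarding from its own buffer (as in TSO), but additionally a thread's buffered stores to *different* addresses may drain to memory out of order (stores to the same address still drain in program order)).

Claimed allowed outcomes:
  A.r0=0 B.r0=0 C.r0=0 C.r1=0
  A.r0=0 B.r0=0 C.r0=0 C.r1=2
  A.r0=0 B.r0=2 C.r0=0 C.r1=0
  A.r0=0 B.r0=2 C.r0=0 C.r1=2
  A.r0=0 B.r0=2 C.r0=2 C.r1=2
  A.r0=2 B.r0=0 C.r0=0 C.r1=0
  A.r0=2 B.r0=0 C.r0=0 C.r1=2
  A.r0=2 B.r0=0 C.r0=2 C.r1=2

missing: A.r0=0 B.r0=0 C.r0=2 C.r1=2

outcome vector order: (A.r0,B.r0,C.r0,C.r1)
PSO (9): 0000; 0002; 0022; 0200; 0202; 0222; 2000; 2002; 2022
PSO∖claimed = {0022}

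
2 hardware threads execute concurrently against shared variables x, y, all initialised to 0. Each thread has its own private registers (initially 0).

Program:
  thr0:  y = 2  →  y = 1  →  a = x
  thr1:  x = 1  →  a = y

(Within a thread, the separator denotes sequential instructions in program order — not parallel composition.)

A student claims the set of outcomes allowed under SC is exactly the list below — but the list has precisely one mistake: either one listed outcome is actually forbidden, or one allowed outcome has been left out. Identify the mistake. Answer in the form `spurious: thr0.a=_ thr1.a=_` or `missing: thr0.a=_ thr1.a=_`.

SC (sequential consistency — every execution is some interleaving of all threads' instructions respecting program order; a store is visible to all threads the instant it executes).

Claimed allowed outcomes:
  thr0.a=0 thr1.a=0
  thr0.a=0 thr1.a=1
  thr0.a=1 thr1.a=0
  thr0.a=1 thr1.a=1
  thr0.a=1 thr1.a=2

spurious: thr0.a=0 thr1.a=0

outcome vector order: (thr0.a,thr1.a)
under SC → (0,1) (1,0) (1,1) (1,2)
claimed∖SC = {(0,0)}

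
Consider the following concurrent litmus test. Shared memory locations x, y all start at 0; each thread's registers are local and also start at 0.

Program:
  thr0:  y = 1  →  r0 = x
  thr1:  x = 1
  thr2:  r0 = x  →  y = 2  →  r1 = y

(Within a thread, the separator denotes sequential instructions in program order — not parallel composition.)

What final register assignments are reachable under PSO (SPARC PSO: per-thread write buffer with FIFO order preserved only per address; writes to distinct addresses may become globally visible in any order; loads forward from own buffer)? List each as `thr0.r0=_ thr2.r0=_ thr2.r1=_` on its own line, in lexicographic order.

outcome vector order: (thr0.r0,thr2.r0,thr2.r1)
|PSO outcomes| = 8

thr0.r0=0 thr2.r0=0 thr2.r1=1
thr0.r0=0 thr2.r0=0 thr2.r1=2
thr0.r0=0 thr2.r0=1 thr2.r1=1
thr0.r0=0 thr2.r0=1 thr2.r1=2
thr0.r0=1 thr2.r0=0 thr2.r1=1
thr0.r0=1 thr2.r0=0 thr2.r1=2
thr0.r0=1 thr2.r0=1 thr2.r1=1
thr0.r0=1 thr2.r0=1 thr2.r1=2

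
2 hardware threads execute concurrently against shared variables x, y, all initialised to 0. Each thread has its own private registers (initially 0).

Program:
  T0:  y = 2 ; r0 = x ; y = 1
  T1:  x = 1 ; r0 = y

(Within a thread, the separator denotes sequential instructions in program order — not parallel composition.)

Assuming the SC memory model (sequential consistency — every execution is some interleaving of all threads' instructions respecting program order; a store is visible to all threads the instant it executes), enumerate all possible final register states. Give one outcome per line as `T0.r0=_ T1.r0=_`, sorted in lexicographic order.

T0.r0=0 T1.r0=1
T0.r0=0 T1.r0=2
T0.r0=1 T1.r0=0
T0.r0=1 T1.r0=1
T0.r0=1 T1.r0=2

outcome vector order: (T0.r0,T1.r0)
|SC outcomes| = 5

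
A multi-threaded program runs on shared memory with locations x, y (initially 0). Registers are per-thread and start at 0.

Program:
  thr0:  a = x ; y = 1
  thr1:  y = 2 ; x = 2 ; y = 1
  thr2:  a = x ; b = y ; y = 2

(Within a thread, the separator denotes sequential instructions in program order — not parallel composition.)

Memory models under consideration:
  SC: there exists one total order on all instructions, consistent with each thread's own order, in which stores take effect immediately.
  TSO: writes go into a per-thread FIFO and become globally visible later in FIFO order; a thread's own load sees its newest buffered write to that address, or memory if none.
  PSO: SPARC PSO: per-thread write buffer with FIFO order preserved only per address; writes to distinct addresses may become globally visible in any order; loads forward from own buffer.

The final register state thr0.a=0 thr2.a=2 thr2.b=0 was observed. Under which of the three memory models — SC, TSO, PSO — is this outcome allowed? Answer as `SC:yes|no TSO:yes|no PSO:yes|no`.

outcome vector order: (thr0.a,thr2.a,thr2.b)
[SC] allowed = {(0,0,0), (0,0,1), (0,0,2), (0,2,1), (0,2,2), (2,0,0), (2,0,1), (2,0,2), (2,2,1), (2,2,2)}
[TSO] allowed = {(0,0,0), (0,0,1), (0,0,2), (0,2,1), (0,2,2), (2,0,0), (2,0,1), (2,0,2), (2,2,1), (2,2,2)}
[PSO] allowed = {(0,0,0), (0,0,1), (0,0,2), (0,2,0), (0,2,1), (0,2,2), (2,0,0), (2,0,1), (2,0,2), (2,2,0), (2,2,1), (2,2,2)}
target (0,2,0) ∈ {PSO}

SC:no TSO:no PSO:yes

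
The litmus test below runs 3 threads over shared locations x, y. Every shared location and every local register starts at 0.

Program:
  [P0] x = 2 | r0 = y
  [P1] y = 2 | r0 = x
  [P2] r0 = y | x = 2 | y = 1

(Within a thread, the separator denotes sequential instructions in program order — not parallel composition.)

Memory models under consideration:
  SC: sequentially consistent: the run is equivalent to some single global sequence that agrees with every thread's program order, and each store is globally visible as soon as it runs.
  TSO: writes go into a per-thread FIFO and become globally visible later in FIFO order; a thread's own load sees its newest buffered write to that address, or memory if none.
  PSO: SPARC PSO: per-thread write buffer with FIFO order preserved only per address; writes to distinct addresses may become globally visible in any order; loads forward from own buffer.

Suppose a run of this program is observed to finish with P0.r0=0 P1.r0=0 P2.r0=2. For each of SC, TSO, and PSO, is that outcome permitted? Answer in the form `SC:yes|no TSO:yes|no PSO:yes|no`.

SC:no TSO:yes PSO:yes

outcome vector order: (P0.r0,P1.r0,P2.r0)
under SC → (0,2,0), (0,2,2), (1,0,0), (1,0,2), (1,2,0), (1,2,2), (2,0,0), (2,0,2), (2,2,0), (2,2,2)
under TSO → (0,0,0), (0,0,2), (0,2,0), (0,2,2), (1,0,0), (1,0,2), (1,2,0), (1,2,2), (2,0,0), (2,0,2), (2,2,0), (2,2,2)
under PSO → (0,0,0), (0,0,2), (0,2,0), (0,2,2), (1,0,0), (1,0,2), (1,2,0), (1,2,2), (2,0,0), (2,0,2), (2,2,0), (2,2,2)
target (0,0,2) ∈ {TSO,PSO}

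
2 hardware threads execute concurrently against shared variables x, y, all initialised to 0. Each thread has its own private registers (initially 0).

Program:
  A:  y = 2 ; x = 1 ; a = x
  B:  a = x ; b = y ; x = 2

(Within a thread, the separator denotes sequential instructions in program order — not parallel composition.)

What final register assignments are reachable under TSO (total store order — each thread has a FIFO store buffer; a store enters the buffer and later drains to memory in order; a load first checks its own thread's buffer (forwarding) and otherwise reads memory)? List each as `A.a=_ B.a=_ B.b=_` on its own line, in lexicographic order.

A.a=1 B.a=0 B.b=0
A.a=1 B.a=0 B.b=2
A.a=1 B.a=1 B.b=2
A.a=2 B.a=0 B.b=0
A.a=2 B.a=0 B.b=2
A.a=2 B.a=1 B.b=2

outcome vector order: (A.a,B.a,B.b)
|TSO outcomes| = 6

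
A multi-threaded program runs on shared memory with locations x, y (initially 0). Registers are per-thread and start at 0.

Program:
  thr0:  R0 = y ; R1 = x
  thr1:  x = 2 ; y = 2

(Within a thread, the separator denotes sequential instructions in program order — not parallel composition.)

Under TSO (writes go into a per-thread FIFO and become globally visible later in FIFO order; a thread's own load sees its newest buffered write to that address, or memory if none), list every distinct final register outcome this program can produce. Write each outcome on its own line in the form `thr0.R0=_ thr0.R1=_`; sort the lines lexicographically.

thr0.R0=0 thr0.R1=0
thr0.R0=0 thr0.R1=2
thr0.R0=2 thr0.R1=2

outcome vector order: (thr0.R0,thr0.R1)
|TSO outcomes| = 3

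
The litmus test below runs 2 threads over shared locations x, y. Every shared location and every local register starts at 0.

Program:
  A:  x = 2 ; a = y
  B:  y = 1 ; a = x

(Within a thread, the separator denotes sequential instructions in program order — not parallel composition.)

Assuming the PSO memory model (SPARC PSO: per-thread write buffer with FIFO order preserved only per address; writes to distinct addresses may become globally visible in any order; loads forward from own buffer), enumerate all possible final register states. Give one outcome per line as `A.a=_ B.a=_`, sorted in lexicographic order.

outcome vector order: (A.a,B.a)
|PSO outcomes| = 4

A.a=0 B.a=0
A.a=0 B.a=2
A.a=1 B.a=0
A.a=1 B.a=2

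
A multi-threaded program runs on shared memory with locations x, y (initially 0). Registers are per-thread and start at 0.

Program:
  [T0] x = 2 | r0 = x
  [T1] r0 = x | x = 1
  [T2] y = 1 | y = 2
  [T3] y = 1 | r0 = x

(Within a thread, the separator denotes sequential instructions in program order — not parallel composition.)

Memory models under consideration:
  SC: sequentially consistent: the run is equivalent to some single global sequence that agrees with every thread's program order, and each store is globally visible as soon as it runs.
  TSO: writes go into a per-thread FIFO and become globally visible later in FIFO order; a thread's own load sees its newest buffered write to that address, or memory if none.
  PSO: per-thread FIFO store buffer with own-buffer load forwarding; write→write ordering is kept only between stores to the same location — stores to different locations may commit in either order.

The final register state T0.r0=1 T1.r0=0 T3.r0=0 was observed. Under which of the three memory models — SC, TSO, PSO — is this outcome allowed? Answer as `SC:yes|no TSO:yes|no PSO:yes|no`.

outcome vector order: (T0.r0,T1.r0,T3.r0)
SC: 12 outcomes — {100 101 102 120 121 122 200 201 202 220 221 222}
TSO: 12 outcomes — {100 101 102 120 121 122 200 201 202 220 221 222}
PSO: 12 outcomes — {100 101 102 120 121 122 200 201 202 220 221 222}
target 100 ∈ {SC,TSO,PSO}

SC:yes TSO:yes PSO:yes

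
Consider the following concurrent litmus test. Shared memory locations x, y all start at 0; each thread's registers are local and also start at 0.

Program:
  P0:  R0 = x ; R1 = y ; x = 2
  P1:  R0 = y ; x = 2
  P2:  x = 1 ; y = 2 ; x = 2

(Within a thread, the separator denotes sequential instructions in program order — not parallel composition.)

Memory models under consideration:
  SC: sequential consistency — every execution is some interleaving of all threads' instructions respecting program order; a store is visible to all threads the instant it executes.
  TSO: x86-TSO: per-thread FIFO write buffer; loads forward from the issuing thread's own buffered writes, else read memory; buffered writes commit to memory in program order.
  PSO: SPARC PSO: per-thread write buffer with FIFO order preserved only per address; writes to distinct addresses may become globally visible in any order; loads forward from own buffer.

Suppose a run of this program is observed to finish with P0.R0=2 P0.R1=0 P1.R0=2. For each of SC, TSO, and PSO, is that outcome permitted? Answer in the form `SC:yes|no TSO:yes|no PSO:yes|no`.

outcome vector order: (P0.R0,P0.R1,P1.R0)
SC: 11 outcomes — {<0 0 0>, <0 0 2>, <0 2 0>, <0 2 2>, <1 0 0>, <1 0 2>, <1 2 0>, <1 2 2>, <2 0 0>, <2 2 0>, <2 2 2>}
TSO: 11 outcomes — {<0 0 0>, <0 0 2>, <0 2 0>, <0 2 2>, <1 0 0>, <1 0 2>, <1 2 0>, <1 2 2>, <2 0 0>, <2 2 0>, <2 2 2>}
PSO: 12 outcomes — {<0 0 0>, <0 0 2>, <0 2 0>, <0 2 2>, <1 0 0>, <1 0 2>, <1 2 0>, <1 2 2>, <2 0 0>, <2 0 2>, <2 2 0>, <2 2 2>}
target <2 0 2> ∈ {PSO}

SC:no TSO:no PSO:yes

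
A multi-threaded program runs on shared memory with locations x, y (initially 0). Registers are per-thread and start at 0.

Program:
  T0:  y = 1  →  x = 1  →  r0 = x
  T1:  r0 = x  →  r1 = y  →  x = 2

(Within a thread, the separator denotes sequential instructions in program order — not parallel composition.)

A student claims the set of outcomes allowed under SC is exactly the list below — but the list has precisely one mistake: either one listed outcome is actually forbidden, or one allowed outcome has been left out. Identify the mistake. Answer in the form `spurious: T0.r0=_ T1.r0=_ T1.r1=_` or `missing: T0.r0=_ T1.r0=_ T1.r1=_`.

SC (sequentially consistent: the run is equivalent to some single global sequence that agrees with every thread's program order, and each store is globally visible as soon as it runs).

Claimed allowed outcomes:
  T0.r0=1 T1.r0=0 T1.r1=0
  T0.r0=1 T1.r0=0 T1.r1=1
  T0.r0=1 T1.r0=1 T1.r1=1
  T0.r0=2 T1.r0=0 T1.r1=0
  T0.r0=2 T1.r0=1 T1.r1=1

outcome vector order: (T0.r0,T1.r0,T1.r1)
SC (6): <1 0 0> <1 0 1> <1 1 1> <2 0 0> <2 0 1> <2 1 1>
SC∖claimed = {<2 0 1>}

missing: T0.r0=2 T1.r0=0 T1.r1=1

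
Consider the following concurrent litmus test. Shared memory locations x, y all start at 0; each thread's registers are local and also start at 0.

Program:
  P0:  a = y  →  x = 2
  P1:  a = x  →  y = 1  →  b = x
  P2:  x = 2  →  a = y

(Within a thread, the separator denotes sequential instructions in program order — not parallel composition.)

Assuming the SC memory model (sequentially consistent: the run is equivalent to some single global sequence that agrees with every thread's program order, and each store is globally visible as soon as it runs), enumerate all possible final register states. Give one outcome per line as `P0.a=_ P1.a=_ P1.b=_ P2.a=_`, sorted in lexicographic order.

P0.a=0 P1.a=0 P1.b=0 P2.a=1
P0.a=0 P1.a=0 P1.b=2 P2.a=0
P0.a=0 P1.a=0 P1.b=2 P2.a=1
P0.a=0 P1.a=2 P1.b=2 P2.a=0
P0.a=0 P1.a=2 P1.b=2 P2.a=1
P0.a=1 P1.a=0 P1.b=0 P2.a=1
P0.a=1 P1.a=0 P1.b=2 P2.a=0
P0.a=1 P1.a=0 P1.b=2 P2.a=1
P0.a=1 P1.a=2 P1.b=2 P2.a=0
P0.a=1 P1.a=2 P1.b=2 P2.a=1

outcome vector order: (P0.a,P1.a,P1.b,P2.a)
|SC outcomes| = 10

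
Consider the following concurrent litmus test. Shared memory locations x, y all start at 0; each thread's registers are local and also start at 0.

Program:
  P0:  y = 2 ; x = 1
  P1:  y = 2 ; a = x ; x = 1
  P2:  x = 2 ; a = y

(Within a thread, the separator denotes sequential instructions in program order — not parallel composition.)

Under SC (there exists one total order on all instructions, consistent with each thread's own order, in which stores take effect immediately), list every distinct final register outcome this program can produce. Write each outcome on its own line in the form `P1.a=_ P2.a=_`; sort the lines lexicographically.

outcome vector order: (P1.a,P2.a)
|SC outcomes| = 5

P1.a=0 P2.a=2
P1.a=1 P2.a=0
P1.a=1 P2.a=2
P1.a=2 P2.a=0
P1.a=2 P2.a=2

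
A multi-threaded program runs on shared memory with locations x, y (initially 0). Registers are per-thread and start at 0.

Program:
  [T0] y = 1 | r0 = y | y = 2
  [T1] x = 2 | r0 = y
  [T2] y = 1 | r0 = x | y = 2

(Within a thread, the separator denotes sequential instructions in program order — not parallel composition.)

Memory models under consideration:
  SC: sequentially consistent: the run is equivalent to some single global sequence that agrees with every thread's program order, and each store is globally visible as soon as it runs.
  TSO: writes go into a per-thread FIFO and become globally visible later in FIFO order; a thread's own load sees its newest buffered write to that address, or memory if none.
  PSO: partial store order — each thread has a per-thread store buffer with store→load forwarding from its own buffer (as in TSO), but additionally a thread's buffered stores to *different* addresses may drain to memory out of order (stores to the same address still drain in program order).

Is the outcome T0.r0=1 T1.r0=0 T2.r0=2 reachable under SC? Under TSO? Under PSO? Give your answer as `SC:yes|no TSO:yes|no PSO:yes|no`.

SC:yes TSO:yes PSO:yes

outcome vector order: (T0.r0,T1.r0,T2.r0)
under SC → 1/0/2 1/1/0 1/1/2 1/2/0 1/2/2 2/0/2 2/1/0 2/1/2 2/2/0 2/2/2
under TSO → 1/0/0 1/0/2 1/1/0 1/1/2 1/2/0 1/2/2 2/0/0 2/0/2 2/1/0 2/1/2 2/2/0 2/2/2
under PSO → 1/0/0 1/0/2 1/1/0 1/1/2 1/2/0 1/2/2 2/0/0 2/0/2 2/1/0 2/1/2 2/2/0 2/2/2
target 1/0/2 ∈ {SC,TSO,PSO}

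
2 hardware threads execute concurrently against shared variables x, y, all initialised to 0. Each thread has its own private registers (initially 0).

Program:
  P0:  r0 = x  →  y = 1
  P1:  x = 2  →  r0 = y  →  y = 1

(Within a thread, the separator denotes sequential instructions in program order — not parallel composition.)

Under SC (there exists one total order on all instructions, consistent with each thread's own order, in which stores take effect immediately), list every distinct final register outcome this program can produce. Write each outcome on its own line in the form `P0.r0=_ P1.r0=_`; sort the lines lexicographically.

outcome vector order: (P0.r0,P1.r0)
|SC outcomes| = 4

P0.r0=0 P1.r0=0
P0.r0=0 P1.r0=1
P0.r0=2 P1.r0=0
P0.r0=2 P1.r0=1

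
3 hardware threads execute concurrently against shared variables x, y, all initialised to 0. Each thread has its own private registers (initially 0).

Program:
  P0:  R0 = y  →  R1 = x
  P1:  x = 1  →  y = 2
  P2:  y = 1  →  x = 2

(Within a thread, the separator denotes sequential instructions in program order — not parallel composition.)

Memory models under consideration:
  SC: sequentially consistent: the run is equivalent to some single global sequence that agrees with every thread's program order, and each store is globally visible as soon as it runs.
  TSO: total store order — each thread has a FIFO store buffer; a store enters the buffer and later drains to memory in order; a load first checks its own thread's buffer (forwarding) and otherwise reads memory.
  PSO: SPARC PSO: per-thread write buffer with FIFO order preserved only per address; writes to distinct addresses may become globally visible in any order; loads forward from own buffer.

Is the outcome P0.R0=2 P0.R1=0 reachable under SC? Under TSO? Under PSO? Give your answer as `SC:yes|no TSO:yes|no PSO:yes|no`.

SC:no TSO:no PSO:yes

outcome vector order: (P0.R0,P0.R1)
SC: 8 outcomes — {(0,0), (0,1), (0,2), (1,0), (1,1), (1,2), (2,1), (2,2)}
TSO: 8 outcomes — {(0,0), (0,1), (0,2), (1,0), (1,1), (1,2), (2,1), (2,2)}
PSO: 9 outcomes — {(0,0), (0,1), (0,2), (1,0), (1,1), (1,2), (2,0), (2,1), (2,2)}
target (2,0) ∈ {PSO}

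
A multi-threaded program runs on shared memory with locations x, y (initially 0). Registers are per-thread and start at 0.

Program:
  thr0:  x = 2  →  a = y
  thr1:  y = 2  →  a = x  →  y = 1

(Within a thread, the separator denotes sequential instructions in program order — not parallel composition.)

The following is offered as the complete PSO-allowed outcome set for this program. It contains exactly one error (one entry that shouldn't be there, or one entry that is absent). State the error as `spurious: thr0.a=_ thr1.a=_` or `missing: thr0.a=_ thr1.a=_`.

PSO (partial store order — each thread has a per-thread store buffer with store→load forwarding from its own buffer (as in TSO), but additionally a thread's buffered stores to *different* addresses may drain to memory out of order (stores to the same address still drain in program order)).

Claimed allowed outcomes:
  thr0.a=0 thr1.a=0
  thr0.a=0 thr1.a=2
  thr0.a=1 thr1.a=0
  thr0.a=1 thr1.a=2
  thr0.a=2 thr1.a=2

missing: thr0.a=2 thr1.a=0

outcome vector order: (thr0.a,thr1.a)
PSO: 6 outcomes — {00; 02; 10; 12; 20; 22}
PSO∖claimed = {20}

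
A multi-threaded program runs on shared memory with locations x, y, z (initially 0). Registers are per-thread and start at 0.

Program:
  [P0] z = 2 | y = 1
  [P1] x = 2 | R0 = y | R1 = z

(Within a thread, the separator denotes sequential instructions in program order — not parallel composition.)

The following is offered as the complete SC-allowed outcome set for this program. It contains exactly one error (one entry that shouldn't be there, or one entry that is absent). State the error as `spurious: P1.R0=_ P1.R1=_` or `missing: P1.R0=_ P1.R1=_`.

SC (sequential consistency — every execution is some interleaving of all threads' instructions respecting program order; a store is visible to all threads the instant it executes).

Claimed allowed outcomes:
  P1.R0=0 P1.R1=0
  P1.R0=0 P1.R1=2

outcome vector order: (P1.R0,P1.R1)
under SC → (0,0); (0,2); (1,2)
SC∖claimed = {(1,2)}

missing: P1.R0=1 P1.R1=2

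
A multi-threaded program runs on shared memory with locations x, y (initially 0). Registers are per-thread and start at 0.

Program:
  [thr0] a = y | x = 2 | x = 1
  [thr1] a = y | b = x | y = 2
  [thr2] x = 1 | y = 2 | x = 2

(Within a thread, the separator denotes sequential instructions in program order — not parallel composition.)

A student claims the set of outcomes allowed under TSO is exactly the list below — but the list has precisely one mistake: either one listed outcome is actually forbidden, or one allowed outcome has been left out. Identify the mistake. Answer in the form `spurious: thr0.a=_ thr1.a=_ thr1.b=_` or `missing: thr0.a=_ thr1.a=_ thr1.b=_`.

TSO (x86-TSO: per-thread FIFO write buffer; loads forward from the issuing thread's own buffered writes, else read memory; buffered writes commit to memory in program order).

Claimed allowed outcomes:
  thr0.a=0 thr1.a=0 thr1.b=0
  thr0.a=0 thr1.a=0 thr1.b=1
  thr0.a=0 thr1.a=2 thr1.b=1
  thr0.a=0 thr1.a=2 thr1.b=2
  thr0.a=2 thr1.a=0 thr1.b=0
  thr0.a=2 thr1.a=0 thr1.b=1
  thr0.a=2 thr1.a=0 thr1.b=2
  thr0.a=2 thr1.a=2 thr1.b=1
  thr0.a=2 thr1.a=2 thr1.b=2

missing: thr0.a=0 thr1.a=0 thr1.b=2

outcome vector order: (thr0.a,thr1.a,thr1.b)
TSO: 10 outcomes — {000; 001; 002; 021; 022; 200; 201; 202; 221; 222}
TSO∖claimed = {002}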